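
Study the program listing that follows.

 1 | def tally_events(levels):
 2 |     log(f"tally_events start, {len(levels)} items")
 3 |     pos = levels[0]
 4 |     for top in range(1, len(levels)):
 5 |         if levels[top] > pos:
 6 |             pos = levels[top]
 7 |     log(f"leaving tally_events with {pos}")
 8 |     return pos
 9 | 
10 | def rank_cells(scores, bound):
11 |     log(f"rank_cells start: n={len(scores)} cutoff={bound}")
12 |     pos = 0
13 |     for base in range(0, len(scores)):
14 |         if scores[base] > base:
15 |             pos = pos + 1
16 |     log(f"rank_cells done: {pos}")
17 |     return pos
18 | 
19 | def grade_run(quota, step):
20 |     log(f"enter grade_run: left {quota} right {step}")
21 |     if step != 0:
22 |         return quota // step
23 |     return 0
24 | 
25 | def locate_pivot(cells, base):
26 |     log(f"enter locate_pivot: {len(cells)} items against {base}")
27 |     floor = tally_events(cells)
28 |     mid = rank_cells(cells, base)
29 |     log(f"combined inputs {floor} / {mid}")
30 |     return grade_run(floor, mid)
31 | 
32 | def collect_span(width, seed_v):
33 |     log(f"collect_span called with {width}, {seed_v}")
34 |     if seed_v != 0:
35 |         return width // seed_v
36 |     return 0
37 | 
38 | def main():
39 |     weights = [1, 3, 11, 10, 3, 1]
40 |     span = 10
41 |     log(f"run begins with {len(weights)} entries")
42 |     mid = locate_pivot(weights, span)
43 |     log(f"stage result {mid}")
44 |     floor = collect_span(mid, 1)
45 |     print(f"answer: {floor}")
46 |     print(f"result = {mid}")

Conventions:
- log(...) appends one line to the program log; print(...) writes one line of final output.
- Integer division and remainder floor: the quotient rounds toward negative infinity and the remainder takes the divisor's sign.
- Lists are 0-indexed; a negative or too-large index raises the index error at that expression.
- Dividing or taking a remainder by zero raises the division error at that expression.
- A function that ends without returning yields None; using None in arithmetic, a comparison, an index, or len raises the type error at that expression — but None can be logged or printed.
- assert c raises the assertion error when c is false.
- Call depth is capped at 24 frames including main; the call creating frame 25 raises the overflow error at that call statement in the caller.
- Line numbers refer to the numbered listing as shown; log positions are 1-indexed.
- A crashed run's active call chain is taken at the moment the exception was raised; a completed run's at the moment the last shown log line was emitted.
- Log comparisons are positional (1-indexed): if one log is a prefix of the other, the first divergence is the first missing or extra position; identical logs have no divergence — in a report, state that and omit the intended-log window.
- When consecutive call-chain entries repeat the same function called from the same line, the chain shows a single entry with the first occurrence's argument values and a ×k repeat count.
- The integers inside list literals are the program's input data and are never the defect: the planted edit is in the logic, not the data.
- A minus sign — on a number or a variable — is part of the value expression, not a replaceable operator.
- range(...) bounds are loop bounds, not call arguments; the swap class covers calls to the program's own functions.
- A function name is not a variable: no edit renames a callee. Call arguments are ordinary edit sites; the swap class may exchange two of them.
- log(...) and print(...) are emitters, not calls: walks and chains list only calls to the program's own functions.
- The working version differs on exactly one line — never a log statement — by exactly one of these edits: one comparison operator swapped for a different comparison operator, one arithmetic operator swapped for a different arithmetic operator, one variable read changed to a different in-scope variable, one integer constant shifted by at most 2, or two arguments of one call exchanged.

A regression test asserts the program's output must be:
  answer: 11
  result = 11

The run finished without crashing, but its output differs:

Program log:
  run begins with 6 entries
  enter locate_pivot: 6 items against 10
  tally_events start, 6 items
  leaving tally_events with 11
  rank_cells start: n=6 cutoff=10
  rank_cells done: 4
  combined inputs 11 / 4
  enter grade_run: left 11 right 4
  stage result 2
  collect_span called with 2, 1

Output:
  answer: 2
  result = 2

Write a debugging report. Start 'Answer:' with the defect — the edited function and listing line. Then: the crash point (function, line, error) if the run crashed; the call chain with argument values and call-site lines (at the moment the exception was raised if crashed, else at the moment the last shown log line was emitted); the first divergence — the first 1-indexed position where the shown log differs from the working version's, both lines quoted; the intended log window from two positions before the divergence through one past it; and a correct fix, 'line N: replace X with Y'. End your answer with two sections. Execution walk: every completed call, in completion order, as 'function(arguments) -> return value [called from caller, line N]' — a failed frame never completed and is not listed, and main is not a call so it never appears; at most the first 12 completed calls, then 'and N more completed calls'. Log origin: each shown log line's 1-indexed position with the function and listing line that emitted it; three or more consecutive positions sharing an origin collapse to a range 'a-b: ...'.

Answer: the defect is in rank_cells at line 14.
Key fact: Position 6 is the first bad log line: 'rank_cells done: 4' should read 'rank_cells done: 1'.
Call chain: main -> collect_span(2, 1) (called at line 44).
First divergence: position 6 — shown 'rank_cells done: 4', intended 'rank_cells done: 1'.
Intended log window:
  4: leaving tally_events with 11
  5: rank_cells start: n=6 cutoff=10
  6: rank_cells done: 1
  7: combined inputs 11 / 1
Execution walk:
  tally_events([1, 3, 11, 10, 3, 1]) -> 11  [called from locate_pivot, line 27]
  rank_cells([1, 3, 11, 10, 3, 1], 10) -> 4  [called from locate_pivot, line 28]
  grade_run(11, 4) -> 2  [called from locate_pivot, line 30]
  locate_pivot([1, 3, 11, 10, 3, 1], 10) -> 2  [called from main, line 42]
  collect_span(2, 1) -> 2  [called from main, line 44]
Log line origins:
  1: emitted by main (line 41)
  2: emitted by locate_pivot (line 26)
  3: emitted by tally_events (line 2)
  4: emitted by tally_events (line 7)
  5: emitted by rank_cells (line 11)
  6: emitted by rank_cells (line 16)
  7: emitted by locate_pivot (line 29)
  8: emitted by grade_run (line 20)
  9: emitted by main (line 43)
  10: emitted by collect_span (line 33)
A correct fix: line 14: replace `scores[base] > base` with `scores[base] > bound`.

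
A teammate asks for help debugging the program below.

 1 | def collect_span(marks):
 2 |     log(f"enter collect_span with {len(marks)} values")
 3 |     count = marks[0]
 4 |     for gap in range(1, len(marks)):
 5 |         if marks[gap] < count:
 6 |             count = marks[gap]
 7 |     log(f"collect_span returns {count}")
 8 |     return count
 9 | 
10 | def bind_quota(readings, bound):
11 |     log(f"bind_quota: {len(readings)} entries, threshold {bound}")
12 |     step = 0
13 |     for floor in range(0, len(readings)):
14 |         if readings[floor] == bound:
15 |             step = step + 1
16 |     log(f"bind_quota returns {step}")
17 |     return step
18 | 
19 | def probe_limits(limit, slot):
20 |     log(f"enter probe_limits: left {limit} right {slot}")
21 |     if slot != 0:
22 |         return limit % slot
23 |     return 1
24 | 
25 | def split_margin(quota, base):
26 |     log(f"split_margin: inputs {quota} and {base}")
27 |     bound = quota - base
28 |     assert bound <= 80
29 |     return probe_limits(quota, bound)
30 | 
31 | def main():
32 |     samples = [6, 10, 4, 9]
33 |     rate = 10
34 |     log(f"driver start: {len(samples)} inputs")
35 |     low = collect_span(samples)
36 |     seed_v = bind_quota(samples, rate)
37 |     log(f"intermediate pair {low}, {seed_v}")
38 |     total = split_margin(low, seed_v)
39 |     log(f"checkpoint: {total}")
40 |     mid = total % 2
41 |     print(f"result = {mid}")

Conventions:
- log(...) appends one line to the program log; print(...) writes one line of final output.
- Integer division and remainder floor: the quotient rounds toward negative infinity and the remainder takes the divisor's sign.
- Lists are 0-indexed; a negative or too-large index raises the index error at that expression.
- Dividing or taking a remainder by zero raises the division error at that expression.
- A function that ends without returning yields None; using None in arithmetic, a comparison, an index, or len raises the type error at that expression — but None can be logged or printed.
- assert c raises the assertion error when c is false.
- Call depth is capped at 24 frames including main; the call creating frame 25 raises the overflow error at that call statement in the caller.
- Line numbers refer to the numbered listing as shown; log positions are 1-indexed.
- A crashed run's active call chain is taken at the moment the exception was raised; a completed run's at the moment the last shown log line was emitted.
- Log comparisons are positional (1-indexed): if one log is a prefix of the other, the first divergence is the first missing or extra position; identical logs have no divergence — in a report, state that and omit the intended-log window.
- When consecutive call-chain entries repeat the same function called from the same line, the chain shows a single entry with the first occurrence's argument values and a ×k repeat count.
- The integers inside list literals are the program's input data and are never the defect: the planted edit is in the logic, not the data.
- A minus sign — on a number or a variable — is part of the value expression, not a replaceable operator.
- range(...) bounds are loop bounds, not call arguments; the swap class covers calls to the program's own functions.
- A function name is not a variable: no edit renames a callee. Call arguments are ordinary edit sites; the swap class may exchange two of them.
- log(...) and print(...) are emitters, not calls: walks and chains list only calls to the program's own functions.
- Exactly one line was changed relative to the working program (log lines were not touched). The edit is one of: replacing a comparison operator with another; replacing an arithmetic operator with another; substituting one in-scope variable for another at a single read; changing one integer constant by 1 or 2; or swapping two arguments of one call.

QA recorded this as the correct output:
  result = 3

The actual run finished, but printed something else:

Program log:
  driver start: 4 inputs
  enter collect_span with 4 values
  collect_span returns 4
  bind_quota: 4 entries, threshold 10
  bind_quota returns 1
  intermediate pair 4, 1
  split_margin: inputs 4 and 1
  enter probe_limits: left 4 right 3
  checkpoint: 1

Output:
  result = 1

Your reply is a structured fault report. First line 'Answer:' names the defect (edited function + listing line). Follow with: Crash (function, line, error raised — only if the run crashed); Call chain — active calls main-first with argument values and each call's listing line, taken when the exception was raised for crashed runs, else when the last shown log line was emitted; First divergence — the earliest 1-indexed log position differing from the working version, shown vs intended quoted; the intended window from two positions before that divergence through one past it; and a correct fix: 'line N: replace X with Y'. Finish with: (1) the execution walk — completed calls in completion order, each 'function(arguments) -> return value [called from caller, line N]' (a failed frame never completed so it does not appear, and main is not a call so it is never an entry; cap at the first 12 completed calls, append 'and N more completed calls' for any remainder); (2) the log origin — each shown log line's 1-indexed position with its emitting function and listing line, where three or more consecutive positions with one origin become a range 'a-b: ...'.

Answer: the defect is in main at line 40.
Key observation: Nothing in the log betrays the bug — only the output does.
Call chain: main.
First divergence: none; the two logs match at every position.
Execution walk:
  collect_span([6, 10, 4, 9]) -> 4  [called from main, line 35]
  bind_quota([6, 10, 4, 9], 10) -> 1  [called from main, line 36]
  probe_limits(4, 3) -> 1  [called from split_margin, line 29]
  split_margin(4, 1) -> 1  [called from main, line 38]
Log origins:
  1: logged in main at line 34
  2: logged in collect_span at line 2
  3: logged in collect_span at line 7
  4: logged in bind_quota at line 11
  5: logged in bind_quota at line 16
  6: logged in main at line 37
  7: logged in split_margin at line 26
  8: logged in probe_limits at line 20
  9: logged in main at line 39
A correct fix: line 40: replace `%` with `+`.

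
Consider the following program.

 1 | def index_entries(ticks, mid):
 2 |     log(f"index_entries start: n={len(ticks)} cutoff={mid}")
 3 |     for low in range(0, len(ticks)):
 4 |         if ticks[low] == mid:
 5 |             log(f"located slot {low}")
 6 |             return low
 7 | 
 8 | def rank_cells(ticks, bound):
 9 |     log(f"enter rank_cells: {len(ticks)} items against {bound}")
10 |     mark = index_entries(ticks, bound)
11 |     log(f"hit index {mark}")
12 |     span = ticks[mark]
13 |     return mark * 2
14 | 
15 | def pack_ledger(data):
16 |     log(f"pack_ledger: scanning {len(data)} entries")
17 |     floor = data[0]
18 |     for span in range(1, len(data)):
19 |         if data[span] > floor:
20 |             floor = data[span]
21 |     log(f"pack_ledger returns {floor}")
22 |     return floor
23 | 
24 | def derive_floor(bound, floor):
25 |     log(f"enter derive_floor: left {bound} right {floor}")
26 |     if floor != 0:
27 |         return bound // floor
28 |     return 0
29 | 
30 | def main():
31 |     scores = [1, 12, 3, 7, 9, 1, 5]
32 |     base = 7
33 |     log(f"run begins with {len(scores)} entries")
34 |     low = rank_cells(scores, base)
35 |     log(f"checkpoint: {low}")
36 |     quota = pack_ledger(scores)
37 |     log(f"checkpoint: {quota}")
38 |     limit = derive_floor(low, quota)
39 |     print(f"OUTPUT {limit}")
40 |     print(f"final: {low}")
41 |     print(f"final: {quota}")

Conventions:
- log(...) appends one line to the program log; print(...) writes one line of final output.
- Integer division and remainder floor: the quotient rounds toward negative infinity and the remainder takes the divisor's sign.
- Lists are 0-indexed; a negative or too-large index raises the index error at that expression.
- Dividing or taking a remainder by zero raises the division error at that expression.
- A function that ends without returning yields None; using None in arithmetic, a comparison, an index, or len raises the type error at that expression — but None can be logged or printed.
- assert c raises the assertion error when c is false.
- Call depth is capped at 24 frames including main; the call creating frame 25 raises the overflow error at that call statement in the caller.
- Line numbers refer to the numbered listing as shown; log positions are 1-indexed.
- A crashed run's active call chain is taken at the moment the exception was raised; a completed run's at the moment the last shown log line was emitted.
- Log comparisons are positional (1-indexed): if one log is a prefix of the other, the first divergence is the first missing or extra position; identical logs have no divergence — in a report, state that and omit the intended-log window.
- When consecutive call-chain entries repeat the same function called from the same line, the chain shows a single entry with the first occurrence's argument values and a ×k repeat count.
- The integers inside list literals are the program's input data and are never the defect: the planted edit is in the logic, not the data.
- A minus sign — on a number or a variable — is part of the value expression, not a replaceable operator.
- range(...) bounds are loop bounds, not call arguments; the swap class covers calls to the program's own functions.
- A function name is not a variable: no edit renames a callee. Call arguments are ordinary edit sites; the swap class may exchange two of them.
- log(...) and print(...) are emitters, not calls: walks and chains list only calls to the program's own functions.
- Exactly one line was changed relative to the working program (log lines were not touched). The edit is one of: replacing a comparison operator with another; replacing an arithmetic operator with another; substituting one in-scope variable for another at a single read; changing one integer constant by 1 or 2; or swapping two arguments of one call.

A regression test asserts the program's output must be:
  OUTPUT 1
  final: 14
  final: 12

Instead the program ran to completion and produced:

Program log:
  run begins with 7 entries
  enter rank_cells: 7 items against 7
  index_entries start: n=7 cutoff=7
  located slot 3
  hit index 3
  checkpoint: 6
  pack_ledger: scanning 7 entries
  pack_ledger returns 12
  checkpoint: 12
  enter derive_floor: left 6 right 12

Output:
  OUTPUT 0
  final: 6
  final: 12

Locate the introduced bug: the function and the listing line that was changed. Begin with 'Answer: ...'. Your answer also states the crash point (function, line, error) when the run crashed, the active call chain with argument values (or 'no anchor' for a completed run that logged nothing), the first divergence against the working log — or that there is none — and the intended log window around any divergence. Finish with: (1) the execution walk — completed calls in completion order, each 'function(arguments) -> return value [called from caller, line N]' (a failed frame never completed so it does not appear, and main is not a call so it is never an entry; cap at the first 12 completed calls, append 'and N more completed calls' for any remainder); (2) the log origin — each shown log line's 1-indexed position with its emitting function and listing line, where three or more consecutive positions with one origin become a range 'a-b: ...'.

Answer: the defect is in rank_cells at line 13.
Key observation: The earliest visible damage is log position 6 — 'checkpoint: 6' rather than the intended 'checkpoint: 14'.
Call chain: main -> derive_floor(6, 12) (called at line 38).
First divergence: at position 6 the run shows 'checkpoint: 6' where the working version logs 'checkpoint: 14'.
Intended log window:
  4: located slot 3
  5: hit index 3
  6: checkpoint: 14
  7: pack_ledger: scanning 7 entries
Execution walk:
  index_entries([1, 12, 3, 7, 9, 1, 5], 7) -> 3  [called from rank_cells, line 10]
  rank_cells([1, 12, 3, 7, 9, 1, 5], 7) -> 6  [called from main, line 34]
  pack_ledger([1, 12, 3, 7, 9, 1, 5]) -> 12  [called from main, line 36]
  derive_floor(6, 12) -> 0  [called from main, line 38]
Log origin:
  1 — main, line 33
  2 — rank_cells, line 9
  3 — index_entries, line 2
  4 — index_entries, line 5
  5 — rank_cells, line 11
  6 — main, line 35
  7 — pack_ledger, line 16
  8 — pack_ledger, line 21
  9 — main, line 37
  10 — derive_floor, line 25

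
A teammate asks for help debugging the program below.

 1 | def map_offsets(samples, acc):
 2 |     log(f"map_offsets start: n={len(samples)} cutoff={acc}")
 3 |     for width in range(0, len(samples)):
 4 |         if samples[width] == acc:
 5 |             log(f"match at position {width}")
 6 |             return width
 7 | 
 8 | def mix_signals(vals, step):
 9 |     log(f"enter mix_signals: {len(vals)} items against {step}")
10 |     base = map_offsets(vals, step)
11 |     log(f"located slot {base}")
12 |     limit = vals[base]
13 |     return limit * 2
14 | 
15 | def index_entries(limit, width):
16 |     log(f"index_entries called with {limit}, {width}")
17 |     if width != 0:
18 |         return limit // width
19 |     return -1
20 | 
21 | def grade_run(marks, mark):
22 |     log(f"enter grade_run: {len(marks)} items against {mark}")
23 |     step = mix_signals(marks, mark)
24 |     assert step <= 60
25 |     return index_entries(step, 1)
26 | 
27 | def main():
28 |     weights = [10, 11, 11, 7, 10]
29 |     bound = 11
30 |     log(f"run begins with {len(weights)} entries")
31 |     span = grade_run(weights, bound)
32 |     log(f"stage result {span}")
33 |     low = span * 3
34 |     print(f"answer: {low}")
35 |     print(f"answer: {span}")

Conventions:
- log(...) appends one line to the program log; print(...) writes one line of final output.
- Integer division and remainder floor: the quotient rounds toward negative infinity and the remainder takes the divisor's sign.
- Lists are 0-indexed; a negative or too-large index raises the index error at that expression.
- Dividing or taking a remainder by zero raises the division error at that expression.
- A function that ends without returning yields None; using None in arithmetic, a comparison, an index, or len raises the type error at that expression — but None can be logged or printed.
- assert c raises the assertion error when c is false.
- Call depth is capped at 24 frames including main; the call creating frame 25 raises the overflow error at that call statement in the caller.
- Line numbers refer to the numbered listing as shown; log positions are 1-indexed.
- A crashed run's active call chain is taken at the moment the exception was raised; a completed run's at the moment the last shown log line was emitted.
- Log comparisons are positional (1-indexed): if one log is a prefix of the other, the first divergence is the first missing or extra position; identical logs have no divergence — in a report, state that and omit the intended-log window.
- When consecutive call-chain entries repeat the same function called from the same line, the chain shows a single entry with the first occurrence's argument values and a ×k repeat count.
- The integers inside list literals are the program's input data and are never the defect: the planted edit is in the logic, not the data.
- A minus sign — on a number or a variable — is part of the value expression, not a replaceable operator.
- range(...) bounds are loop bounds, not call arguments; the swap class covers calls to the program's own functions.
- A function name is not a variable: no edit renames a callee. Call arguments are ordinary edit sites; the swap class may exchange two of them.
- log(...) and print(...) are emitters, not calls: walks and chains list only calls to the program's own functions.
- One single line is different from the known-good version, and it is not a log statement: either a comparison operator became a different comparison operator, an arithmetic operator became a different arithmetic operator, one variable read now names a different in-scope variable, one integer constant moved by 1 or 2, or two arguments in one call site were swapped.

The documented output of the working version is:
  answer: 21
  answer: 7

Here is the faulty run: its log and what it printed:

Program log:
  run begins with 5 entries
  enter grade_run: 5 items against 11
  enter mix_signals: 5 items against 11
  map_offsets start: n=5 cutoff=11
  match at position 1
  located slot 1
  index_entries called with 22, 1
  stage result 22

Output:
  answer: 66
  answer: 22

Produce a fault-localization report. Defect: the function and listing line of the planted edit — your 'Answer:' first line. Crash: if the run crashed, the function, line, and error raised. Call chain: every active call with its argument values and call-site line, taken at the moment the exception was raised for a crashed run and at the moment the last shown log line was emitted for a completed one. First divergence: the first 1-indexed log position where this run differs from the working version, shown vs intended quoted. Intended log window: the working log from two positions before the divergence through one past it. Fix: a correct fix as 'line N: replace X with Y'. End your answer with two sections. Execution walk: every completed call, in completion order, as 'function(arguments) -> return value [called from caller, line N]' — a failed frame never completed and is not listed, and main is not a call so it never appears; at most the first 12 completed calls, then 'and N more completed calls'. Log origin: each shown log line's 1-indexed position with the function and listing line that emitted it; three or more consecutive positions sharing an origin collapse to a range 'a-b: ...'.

Answer: the defect is in grade_run at line 25.
Core observation: At log position 7 the runs split — shown 'index_entries called with 22, 1', but the working version logs 'index_entries called with 22, 3'.
Call chain: main.
First divergence: position 7; shown 'index_entries called with 22, 1' vs intended 'index_entries called with 22, 3'.
Intended log window:
  5: match at position 1
  6: located slot 1
  7: index_entries called with 22, 3
  8: stage result 7
Execution walk:
  map_offsets([10, 11, 11, 7, 10], 11) -> 1  [called from mix_signals, line 10]
  mix_signals([10, 11, 11, 7, 10], 11) -> 22  [called from grade_run, line 23]
  index_entries(22, 1) -> 22  [called from grade_run, line 25]
  grade_run([10, 11, 11, 7, 10], 11) -> 22  [called from main, line 31]
Log line origins:
  1: emitted by main (line 30)
  2: emitted by grade_run (line 22)
  3: emitted by mix_signals (line 9)
  4: emitted by map_offsets (line 2)
  5: emitted by map_offsets (line 5)
  6: emitted by mix_signals (line 11)
  7: emitted by index_entries (line 16)
  8: emitted by main (line 32)
A correct fix: line 25: replace `1` with `3`.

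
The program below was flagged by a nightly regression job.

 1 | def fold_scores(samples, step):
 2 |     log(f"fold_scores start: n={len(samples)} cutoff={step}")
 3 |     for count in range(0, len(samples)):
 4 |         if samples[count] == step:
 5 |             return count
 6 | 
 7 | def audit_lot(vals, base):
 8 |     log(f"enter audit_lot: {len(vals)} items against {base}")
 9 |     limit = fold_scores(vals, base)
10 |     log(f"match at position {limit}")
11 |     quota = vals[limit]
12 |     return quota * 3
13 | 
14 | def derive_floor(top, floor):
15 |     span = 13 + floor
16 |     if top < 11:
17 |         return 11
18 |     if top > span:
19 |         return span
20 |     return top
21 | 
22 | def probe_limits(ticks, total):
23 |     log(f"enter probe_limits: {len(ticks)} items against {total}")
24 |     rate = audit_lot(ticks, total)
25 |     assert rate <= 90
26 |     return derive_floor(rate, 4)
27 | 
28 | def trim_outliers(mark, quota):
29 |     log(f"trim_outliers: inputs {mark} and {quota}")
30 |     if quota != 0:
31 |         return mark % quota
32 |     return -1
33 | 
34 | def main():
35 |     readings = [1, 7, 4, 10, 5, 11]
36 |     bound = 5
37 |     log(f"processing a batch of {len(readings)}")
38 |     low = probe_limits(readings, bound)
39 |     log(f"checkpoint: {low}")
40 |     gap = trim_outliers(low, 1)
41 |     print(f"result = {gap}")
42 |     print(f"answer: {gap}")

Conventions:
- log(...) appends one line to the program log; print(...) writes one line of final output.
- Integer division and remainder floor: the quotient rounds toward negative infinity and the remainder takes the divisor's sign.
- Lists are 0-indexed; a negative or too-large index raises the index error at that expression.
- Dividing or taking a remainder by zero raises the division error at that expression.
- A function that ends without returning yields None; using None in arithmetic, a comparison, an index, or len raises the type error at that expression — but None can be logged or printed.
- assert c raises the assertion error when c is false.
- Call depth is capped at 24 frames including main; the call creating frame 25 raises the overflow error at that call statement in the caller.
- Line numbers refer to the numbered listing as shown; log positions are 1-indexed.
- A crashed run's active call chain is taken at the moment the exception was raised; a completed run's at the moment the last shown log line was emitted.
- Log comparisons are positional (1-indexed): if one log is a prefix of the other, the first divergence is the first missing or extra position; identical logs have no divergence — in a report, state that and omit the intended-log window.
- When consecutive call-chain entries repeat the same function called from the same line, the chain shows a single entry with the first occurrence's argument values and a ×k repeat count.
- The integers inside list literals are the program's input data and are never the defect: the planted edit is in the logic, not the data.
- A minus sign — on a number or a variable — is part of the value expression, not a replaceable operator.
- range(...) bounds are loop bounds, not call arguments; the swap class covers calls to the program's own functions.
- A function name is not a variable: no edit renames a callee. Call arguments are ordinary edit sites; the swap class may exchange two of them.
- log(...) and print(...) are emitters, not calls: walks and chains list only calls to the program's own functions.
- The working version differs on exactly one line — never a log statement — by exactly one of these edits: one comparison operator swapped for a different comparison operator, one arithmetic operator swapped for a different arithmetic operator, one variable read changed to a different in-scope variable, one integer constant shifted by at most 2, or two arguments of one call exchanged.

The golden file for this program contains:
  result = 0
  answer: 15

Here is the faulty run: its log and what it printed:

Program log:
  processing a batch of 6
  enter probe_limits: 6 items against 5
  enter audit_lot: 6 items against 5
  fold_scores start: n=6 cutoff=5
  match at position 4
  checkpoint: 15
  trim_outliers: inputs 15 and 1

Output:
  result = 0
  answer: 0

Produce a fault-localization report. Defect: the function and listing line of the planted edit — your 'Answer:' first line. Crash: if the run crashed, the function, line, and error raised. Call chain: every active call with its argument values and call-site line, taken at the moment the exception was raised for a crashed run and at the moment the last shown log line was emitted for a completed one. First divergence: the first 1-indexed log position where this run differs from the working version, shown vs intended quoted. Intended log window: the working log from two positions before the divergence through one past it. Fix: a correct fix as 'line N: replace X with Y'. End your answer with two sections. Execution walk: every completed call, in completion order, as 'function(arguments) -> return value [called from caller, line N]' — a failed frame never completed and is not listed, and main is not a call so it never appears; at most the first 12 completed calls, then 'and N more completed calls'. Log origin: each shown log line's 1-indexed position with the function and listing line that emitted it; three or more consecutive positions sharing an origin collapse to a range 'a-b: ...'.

Answer: the defect is in main at line 42.
Key fact: No log line changed; the fault shows up purely in the output.
Call chain: main -> trim_outliers(15, 1) (called at line 40).
First divergence: none (the log streams are identical).
Execution walk:
  fold_scores([1, 7, 4, 10, 5, 11], 5) -> 4  [called from audit_lot, line 9]
  audit_lot([1, 7, 4, 10, 5, 11], 5) -> 15  [called from probe_limits, line 24]
  derive_floor(15, 4) -> 15  [called from probe_limits, line 26]
  probe_limits([1, 7, 4, 10, 5, 11], 5) -> 15  [called from main, line 38]
  trim_outliers(15, 1) -> 0  [called from main, line 40]
Log line origins:
  1: from main, line 37
  2: from probe_limits, line 23
  3: from audit_lot, line 8
  4: from fold_scores, line 2
  5: from audit_lot, line 10
  6: from main, line 39
  7: from trim_outliers, line 29
A correct fix: line 42: replace `gap` with `low`.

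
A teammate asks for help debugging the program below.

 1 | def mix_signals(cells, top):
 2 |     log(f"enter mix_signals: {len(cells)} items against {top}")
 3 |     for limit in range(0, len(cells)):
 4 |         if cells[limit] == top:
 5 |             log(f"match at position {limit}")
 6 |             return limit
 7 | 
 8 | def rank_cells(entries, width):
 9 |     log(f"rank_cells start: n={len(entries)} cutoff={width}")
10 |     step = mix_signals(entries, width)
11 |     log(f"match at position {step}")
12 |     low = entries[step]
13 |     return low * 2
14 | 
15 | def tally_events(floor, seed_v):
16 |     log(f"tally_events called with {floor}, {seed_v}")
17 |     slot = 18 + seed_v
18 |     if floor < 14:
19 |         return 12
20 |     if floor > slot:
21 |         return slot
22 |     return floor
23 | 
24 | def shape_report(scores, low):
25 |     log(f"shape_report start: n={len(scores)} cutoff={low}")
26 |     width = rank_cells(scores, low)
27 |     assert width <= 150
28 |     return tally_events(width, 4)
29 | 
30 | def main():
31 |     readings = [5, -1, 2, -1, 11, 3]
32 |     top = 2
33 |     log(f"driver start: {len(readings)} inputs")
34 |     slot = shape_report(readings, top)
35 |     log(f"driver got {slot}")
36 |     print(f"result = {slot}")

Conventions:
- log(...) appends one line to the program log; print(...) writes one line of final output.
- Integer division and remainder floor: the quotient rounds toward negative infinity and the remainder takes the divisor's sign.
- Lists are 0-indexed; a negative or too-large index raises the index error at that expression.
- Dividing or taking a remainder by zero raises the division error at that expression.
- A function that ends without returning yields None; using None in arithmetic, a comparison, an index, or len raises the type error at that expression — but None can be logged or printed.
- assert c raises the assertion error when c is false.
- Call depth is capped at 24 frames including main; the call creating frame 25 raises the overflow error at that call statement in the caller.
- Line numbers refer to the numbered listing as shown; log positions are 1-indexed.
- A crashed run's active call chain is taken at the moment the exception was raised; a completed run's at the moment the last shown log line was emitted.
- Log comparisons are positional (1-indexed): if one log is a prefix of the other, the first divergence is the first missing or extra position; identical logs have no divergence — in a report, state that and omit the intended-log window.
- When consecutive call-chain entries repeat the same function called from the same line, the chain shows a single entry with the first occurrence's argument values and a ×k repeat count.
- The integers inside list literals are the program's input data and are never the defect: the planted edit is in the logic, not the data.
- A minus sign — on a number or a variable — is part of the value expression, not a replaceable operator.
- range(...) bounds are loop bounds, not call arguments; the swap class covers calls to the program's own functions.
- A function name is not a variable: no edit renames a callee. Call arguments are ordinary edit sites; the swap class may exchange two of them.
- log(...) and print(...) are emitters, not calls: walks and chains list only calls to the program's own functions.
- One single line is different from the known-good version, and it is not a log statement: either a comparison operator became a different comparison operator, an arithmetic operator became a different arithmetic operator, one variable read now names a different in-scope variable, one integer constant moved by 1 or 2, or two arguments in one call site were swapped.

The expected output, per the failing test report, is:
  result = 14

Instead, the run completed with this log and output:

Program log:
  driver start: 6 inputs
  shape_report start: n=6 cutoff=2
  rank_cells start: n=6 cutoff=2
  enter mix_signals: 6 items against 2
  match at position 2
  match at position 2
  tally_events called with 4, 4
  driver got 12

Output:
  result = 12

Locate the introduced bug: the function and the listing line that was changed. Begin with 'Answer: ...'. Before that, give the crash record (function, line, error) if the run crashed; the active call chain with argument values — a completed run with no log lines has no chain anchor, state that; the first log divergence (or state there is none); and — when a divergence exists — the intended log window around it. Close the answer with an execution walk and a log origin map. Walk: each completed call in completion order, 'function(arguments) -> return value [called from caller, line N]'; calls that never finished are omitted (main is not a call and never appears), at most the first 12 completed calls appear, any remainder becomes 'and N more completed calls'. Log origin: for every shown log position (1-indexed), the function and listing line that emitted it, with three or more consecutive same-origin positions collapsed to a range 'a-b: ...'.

Answer: the defect is in tally_events at line 19.
Key fact: The log first diverges at position 8: the faulty run prints 'driver got 12' where the working version prints 'driver got 14'.
Call chain: main.
First divergence: at position 8 the run shows 'driver got 12' where the working version logs 'driver got 14'.
Intended log window:
  6: match at position 2
  7: tally_events called with 4, 4
  8: driver got 14
Execution walk:
  mix_signals([5, -1, 2, -1, 11, 3], 2) -> 2  [called from rank_cells, line 10]
  rank_cells([5, -1, 2, -1, 11, 3], 2) -> 4  [called from shape_report, line 26]
  tally_events(4, 4) -> 12  [called from shape_report, line 28]
  shape_report([5, -1, 2, -1, 11, 3], 2) -> 12  [called from main, line 34]
Log line origins:
  1: logged in main at line 33
  2: logged in shape_report at line 25
  3: logged in rank_cells at line 9
  4: logged in mix_signals at line 2
  5: logged in mix_signals at line 5
  6: logged in rank_cells at line 11
  7: logged in tally_events at line 16
  8: logged in main at line 35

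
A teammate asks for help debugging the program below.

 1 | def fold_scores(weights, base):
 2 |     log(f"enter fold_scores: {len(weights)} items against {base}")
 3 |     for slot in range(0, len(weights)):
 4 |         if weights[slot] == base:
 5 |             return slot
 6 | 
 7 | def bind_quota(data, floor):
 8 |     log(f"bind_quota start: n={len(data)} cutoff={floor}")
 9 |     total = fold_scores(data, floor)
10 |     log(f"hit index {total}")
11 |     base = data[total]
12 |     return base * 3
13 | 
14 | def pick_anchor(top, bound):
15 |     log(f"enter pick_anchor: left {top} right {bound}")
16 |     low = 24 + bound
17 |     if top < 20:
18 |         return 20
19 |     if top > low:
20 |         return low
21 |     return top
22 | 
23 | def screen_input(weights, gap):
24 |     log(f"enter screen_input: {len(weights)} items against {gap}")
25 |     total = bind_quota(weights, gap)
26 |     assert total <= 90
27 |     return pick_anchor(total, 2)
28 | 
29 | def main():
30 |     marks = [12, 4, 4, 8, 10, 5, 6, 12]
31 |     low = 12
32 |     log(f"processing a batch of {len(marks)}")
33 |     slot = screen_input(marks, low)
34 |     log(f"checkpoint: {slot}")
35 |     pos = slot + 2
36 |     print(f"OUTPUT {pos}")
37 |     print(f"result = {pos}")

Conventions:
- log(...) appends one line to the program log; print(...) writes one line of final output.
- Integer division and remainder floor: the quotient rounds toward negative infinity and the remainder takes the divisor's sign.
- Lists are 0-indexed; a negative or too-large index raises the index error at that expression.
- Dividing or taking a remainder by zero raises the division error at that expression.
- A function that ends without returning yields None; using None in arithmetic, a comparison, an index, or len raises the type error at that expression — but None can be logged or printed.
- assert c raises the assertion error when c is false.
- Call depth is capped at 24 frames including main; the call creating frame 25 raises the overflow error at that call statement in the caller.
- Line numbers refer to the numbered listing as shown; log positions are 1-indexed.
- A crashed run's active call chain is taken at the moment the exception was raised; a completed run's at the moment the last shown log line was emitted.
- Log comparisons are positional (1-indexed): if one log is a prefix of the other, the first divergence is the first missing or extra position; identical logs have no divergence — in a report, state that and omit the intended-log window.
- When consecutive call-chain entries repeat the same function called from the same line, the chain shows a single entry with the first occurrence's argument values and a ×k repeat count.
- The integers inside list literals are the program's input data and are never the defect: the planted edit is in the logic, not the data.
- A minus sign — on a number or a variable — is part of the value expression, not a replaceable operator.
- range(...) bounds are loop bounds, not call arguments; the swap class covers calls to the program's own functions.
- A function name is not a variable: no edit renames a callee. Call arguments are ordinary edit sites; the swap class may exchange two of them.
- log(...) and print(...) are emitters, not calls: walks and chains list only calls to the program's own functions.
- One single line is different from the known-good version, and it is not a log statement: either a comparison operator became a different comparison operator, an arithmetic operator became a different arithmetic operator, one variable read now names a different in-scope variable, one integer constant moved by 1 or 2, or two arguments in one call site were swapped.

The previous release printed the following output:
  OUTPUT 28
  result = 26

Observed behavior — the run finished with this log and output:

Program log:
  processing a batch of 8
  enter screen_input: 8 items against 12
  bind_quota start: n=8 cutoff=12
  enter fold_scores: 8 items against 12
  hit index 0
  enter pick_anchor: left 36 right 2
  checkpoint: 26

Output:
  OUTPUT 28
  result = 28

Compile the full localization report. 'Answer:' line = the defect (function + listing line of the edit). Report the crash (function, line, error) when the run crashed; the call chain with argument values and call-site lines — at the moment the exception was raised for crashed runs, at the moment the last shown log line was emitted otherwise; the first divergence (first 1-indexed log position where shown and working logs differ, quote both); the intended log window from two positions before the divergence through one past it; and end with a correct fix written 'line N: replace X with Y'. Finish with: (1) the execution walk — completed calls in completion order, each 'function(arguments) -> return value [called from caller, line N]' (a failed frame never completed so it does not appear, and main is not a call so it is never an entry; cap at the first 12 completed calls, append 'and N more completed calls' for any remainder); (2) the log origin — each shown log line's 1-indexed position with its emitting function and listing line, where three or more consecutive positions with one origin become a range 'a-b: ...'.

Answer: the defect is in main at line 37.
Core observation: Nothing in the log betrays the bug — only the output does.
Call chain: main.
First divergence: none (the log streams are identical).
Execution walk:
  fold_scores([12, 4, 4, 8, 10, 5, 6, 12], 12) -> 0  [called from bind_quota, line 9]
  bind_quota([12, 4, 4, 8, 10, 5, 6, 12], 12) -> 36  [called from screen_input, line 25]
  pick_anchor(36, 2) -> 26  [called from screen_input, line 27]
  screen_input([12, 4, 4, 8, 10, 5, 6, 12], 12) -> 26  [called from main, line 33]
Log line origins:
  1: emitted by main (line 32)
  2: emitted by screen_input (line 24)
  3: emitted by bind_quota (line 8)
  4: emitted by fold_scores (line 2)
  5: emitted by bind_quota (line 10)
  6: emitted by pick_anchor (line 15)
  7: emitted by main (line 34)
A correct fix: line 37: replace `pos` with `slot`.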